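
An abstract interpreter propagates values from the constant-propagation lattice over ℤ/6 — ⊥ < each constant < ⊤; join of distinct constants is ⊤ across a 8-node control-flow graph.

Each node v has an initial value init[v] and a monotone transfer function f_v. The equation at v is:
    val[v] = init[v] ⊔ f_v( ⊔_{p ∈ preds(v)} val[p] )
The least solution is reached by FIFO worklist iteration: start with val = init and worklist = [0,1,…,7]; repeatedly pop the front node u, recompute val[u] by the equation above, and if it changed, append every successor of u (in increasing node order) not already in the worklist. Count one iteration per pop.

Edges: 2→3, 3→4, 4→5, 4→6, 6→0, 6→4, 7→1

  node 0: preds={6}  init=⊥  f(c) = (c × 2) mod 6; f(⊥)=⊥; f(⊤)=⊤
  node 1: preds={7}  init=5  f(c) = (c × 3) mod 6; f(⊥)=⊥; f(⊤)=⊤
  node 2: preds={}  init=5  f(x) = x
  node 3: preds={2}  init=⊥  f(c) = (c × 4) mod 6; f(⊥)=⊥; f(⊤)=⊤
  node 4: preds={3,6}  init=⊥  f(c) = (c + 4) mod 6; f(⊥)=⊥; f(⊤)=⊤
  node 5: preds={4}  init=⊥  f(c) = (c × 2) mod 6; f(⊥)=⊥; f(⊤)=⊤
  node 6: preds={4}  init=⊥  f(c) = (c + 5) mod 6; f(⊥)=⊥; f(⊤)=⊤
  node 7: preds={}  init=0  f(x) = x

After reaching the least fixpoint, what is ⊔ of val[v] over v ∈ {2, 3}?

Worklist (14 pops):
  #1 pop 0: in=⊥ → ⊥ (no change)
  #2 pop 1: in=0 → ⊤ (was 5); enqueue []
  #3 pop 2: in=⊥ → 5 (no change)
  #4 pop 3: in=5 → 2 (was ⊥); enqueue []
  #5 pop 4: in=2 → 0 (was ⊥); enqueue []
  #6 pop 5: in=0 → 0 (was ⊥); enqueue []
  #7 pop 6: in=0 → 5 (was ⊥); enqueue [0,4]
  #8 pop 7: in=⊥ → 0 (no change)
  #9 pop 0: in=5 → 4 (was ⊥); enqueue []
  #10 pop 4: in=⊤ → ⊤ (was 0); enqueue [5,6]
  #11 pop 5: in=⊤ → ⊤ (was 0); enqueue []
  #12 pop 6: in=⊤ → ⊤ (was 5); enqueue [0,4]
  #13 pop 0: in=⊤ → ⊤ (was 4); enqueue []
  #14 pop 4: in=⊤ → ⊤ (no change)

Fixpoint:
  val[0] = ⊤
  val[1] = ⊤
  val[2] = 5
  val[3] = 2
  val[4] = ⊤
  val[5] = ⊤
  val[6] = ⊤
  val[7] = 0

⊤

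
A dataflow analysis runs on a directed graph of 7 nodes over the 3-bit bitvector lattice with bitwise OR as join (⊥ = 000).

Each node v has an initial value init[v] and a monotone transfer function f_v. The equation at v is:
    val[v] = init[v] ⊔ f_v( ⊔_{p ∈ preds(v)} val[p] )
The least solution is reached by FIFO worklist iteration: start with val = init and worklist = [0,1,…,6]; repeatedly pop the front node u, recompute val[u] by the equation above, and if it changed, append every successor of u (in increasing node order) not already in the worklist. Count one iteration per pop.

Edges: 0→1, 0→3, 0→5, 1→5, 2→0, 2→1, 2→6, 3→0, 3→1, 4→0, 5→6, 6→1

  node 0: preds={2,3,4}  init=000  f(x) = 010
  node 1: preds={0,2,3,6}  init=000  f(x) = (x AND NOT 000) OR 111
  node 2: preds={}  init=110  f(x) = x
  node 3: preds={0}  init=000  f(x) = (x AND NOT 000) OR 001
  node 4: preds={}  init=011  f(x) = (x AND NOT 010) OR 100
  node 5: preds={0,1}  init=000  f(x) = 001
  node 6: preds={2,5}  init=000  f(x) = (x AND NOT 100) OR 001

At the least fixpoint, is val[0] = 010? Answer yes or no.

yes

Trace (9 dequeues):
  [1] u=0 | in 111 | out 010 | prev 000 | push {}
  [2] u=1 | in 110 | out 111 | prev 000 | push {}
  [3] u=2 | in 000 | out 110 | ==
  [4] u=3 | in 010 | out 011 | prev 000 | push {0,1}
  [5] u=4 | in 000 | out 111 | prev 011 | push {}
  [6] u=5 | in 111 | out 001 | prev 000 | push {}
  [7] u=6 | in 111 | out 011 | prev 000 | push {}
  [8] u=0 | in 111 | out 010 | ==
  [9] u=1 | in 111 | out 111 | ==

Converged values:
  [0] 010
  [1] 111
  [2] 110
  [3] 011
  [4] 111
  [5] 001
  [6] 011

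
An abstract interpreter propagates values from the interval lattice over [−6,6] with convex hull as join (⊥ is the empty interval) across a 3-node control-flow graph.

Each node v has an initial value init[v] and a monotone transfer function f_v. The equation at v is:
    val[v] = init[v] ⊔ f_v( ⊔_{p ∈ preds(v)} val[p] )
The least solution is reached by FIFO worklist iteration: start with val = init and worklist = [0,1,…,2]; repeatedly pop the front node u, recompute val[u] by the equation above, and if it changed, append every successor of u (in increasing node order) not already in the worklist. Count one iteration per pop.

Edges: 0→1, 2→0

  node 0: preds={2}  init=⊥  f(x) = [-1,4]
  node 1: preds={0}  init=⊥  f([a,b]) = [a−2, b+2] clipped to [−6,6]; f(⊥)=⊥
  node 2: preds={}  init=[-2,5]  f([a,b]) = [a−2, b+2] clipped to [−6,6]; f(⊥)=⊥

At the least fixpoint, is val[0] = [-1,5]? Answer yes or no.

no

Iteration log — 3 steps:
  step 1. node 0  ⊔preds=[-2,5]  new=[-1,4]  old=⊥  +wl: 
  step 2. node 1  ⊔preds=[-1,4]  new=[-3,6]  old=⊥  +wl: 
  step 3. node 2  ⊔preds=⊥  new=[-2,5]  stable

Least fixpoint reached:
  node 0: [-1,4]
  node 1: [-3,6]
  node 2: [-2,5]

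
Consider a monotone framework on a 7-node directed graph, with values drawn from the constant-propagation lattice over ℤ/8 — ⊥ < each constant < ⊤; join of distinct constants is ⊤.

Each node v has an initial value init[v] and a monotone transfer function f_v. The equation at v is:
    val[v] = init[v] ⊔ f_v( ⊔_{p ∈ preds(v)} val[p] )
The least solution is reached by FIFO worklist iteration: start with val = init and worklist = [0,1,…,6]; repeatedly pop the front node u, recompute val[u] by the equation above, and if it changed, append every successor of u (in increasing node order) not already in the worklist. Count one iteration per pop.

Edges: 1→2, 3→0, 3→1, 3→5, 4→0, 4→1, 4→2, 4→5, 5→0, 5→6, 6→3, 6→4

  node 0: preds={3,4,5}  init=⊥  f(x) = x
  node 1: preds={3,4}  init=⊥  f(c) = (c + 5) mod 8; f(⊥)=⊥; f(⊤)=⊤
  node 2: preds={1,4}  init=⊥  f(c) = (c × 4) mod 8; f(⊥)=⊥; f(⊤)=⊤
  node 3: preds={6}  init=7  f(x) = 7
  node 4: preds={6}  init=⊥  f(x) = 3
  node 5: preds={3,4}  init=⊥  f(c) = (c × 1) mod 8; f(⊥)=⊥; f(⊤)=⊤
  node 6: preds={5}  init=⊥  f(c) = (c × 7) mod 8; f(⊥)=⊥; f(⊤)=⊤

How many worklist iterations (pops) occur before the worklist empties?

Iteration log — 12 steps:
  step 1. node 0  ⊔preds=7  new=7  old=⊥  +wl: 
  step 2. node 1  ⊔preds=7  new=4  old=⊥  +wl: 
  step 3. node 2  ⊔preds=4  new=0  old=⊥  +wl: 
  step 4. node 3  ⊔preds=⊥  new=7  stable
  step 5. node 4  ⊔preds=⊥  new=3  old=⊥  +wl: 0,1,2
  step 6. node 5  ⊔preds=⊤  new=⊤  old=⊥  +wl: 
  step 7. node 6  ⊔preds=⊤  new=⊤  old=⊥  +wl: 3,4
  step 8. node 0  ⊔preds=⊤  new=⊤  old=7  +wl: 
  step 9. node 1  ⊔preds=⊤  new=⊤  old=4  +wl: 
  step 10. node 2  ⊔preds=⊤  new=⊤  old=0  +wl: 
  step 11. node 3  ⊔preds=⊤  new=7  stable
  step 12. node 4  ⊔preds=⊤  new=3  stable

Least fixpoint reached:
  node 0: ⊤
  node 1: ⊤
  node 2: ⊤
  node 3: 7
  node 4: 3
  node 5: ⊤
  node 6: ⊤

12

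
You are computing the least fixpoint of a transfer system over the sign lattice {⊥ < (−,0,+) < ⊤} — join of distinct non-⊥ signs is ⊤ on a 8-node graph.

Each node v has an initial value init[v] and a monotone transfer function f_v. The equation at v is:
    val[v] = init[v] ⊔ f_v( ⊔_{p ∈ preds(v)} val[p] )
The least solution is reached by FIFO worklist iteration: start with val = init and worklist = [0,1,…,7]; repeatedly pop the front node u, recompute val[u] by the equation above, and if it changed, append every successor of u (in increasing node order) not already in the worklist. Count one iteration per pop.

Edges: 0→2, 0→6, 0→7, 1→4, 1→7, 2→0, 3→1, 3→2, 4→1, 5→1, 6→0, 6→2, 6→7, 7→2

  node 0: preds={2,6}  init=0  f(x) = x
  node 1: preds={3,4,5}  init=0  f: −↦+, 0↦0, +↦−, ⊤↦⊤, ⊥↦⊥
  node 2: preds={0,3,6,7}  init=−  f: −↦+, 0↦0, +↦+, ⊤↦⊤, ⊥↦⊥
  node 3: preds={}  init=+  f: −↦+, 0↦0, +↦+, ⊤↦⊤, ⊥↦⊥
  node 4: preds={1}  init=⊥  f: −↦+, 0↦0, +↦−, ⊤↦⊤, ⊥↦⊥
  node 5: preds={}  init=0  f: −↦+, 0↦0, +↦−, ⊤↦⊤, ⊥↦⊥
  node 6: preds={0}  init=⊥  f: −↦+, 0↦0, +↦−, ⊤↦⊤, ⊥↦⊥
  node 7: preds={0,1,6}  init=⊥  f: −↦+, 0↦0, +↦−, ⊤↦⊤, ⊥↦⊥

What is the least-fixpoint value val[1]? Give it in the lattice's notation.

⊤

Trace (11 dequeues):
  [1] u=0 | in − | out ⊤ | prev 0 | push {}
  [2] u=1 | in ⊤ | out ⊤ | prev 0 | push {}
  [3] u=2 | in ⊤ | out ⊤ | prev − | push {0}
  [4] u=3 | in ⊥ | out + | ==
  [5] u=4 | in ⊤ | out ⊤ | prev ⊥ | push {1}
  [6] u=5 | in ⊥ | out 0 | ==
  [7] u=6 | in ⊤ | out ⊤ | prev ⊥ | push {2}
  [8] u=7 | in ⊤ | out ⊤ | prev ⊥ | push {}
  [9] u=0 | in ⊤ | out ⊤ | ==
  [10] u=1 | in ⊤ | out ⊤ | ==
  [11] u=2 | in ⊤ | out ⊤ | ==

Converged values:
  [0] ⊤
  [1] ⊤
  [2] ⊤
  [3] +
  [4] ⊤
  [5] 0
  [6] ⊤
  [7] ⊤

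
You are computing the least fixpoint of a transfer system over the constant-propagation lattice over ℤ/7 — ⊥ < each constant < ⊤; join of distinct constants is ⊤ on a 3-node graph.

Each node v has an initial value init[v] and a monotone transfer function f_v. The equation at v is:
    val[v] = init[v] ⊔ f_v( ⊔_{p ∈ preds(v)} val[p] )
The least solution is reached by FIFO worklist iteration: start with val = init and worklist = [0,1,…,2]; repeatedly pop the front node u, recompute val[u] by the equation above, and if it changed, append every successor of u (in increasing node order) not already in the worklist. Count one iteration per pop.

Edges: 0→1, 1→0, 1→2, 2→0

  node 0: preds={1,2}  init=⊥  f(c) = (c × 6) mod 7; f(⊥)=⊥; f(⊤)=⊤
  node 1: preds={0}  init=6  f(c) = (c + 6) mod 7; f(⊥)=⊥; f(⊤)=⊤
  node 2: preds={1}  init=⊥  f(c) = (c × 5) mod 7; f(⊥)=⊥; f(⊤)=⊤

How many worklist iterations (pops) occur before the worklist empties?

Trace (5 dequeues):
  [1] u=0 | in 6 | out 1 | prev ⊥ | push {}
  [2] u=1 | in 1 | out ⊤ | prev 6 | push {0}
  [3] u=2 | in ⊤ | out ⊤ | prev ⊥ | push {}
  [4] u=0 | in ⊤ | out ⊤ | prev 1 | push {1}
  [5] u=1 | in ⊤ | out ⊤ | ==

Converged values:
  [0] ⊤
  [1] ⊤
  [2] ⊤

5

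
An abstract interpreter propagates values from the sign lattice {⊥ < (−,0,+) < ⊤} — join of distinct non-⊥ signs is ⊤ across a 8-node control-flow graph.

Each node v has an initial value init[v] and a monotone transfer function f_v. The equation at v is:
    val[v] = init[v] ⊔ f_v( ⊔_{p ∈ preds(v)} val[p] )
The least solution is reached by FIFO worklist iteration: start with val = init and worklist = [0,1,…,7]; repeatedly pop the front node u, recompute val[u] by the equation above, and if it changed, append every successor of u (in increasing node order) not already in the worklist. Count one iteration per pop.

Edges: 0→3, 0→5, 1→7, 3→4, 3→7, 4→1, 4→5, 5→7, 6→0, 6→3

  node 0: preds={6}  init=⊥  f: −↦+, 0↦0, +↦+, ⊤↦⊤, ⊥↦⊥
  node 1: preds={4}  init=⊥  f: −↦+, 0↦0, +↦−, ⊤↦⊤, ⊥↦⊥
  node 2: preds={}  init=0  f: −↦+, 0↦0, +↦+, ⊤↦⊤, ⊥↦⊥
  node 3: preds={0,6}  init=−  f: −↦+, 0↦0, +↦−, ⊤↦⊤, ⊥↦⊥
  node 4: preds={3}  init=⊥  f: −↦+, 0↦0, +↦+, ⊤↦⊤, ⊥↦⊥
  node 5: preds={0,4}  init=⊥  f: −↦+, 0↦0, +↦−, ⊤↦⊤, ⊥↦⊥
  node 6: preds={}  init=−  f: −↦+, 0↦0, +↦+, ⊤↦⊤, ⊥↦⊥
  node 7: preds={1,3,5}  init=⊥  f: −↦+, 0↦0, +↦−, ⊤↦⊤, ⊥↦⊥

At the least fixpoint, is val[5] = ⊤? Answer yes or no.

Worklist (10 pops):
  #1 pop 0: in=− → + (was ⊥); enqueue []
  #2 pop 1: in=⊥ → ⊥ (no change)
  #3 pop 2: in=⊥ → 0 (no change)
  #4 pop 3: in=⊤ → ⊤ (was −); enqueue []
  #5 pop 4: in=⊤ → ⊤ (was ⊥); enqueue [1]
  #6 pop 5: in=⊤ → ⊤ (was ⊥); enqueue []
  #7 pop 6: in=⊥ → − (no change)
  #8 pop 7: in=⊤ → ⊤ (was ⊥); enqueue []
  #9 pop 1: in=⊤ → ⊤ (was ⊥); enqueue [7]
  #10 pop 7: in=⊤ → ⊤ (no change)

Fixpoint:
  val[0] = +
  val[1] = ⊤
  val[2] = 0
  val[3] = ⊤
  val[4] = ⊤
  val[5] = ⊤
  val[6] = −
  val[7] = ⊤

yes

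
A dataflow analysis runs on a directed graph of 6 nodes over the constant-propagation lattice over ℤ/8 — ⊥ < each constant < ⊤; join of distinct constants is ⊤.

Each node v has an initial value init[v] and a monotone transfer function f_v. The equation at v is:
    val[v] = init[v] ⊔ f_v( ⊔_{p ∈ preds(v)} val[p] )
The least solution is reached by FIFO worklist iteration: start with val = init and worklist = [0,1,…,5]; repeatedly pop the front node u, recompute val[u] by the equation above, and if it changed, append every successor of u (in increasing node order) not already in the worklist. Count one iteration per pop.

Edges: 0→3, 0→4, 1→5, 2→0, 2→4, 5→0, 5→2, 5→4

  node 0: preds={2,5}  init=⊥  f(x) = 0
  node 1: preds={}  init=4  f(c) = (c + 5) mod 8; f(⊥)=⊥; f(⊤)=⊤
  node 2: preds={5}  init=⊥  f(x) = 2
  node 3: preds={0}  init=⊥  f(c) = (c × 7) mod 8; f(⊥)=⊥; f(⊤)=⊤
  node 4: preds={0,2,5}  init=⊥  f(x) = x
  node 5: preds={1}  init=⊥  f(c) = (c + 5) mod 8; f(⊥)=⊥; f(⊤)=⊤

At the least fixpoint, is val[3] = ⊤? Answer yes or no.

no

Iteration log — 9 steps:
  step 1. node 0  ⊔preds=⊥  new=0  old=⊥  +wl: 
  step 2. node 1  ⊔preds=⊥  new=4  stable
  step 3. node 2  ⊔preds=⊥  new=2  old=⊥  +wl: 0
  step 4. node 3  ⊔preds=0  new=0  old=⊥  +wl: 
  step 5. node 4  ⊔preds=⊤  new=⊤  old=⊥  +wl: 
  step 6. node 5  ⊔preds=4  new=1  old=⊥  +wl: 2,4
  step 7. node 0  ⊔preds=⊤  new=0  stable
  step 8. node 2  ⊔preds=1  new=2  stable
  step 9. node 4  ⊔preds=⊤  new=⊤  stable

Least fixpoint reached:
  node 0: 0
  node 1: 4
  node 2: 2
  node 3: 0
  node 4: ⊤
  node 5: 1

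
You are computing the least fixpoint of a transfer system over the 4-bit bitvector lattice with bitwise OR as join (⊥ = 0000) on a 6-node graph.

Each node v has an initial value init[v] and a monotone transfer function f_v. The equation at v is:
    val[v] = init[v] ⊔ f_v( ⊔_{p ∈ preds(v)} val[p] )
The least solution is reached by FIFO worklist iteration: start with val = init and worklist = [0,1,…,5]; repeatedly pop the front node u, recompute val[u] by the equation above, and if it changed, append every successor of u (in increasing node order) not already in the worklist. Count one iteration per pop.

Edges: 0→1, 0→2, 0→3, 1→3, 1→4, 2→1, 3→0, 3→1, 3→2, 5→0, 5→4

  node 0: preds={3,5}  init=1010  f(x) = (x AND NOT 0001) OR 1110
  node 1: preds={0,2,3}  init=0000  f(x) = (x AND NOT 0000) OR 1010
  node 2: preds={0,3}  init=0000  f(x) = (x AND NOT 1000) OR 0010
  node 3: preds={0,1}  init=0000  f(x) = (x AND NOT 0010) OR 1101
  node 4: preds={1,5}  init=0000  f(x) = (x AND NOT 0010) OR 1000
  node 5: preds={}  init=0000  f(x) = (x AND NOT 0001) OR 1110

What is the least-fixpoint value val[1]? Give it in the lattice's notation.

1111

Iteration log — 12 steps:
  step 1. node 0  ⊔preds=0000  new=1110  old=1010  +wl: 
  step 2. node 1  ⊔preds=1110  new=1110  old=0000  +wl: 
  step 3. node 2  ⊔preds=1110  new=0110  old=0000  +wl: 1
  step 4. node 3  ⊔preds=1110  new=1101  old=0000  +wl: 0,2
  step 5. node 4  ⊔preds=1110  new=1100  old=0000  +wl: 
  step 6. node 5  ⊔preds=0000  new=1110  old=0000  +wl: 4
  step 7. node 1  ⊔preds=1111  new=1111  old=1110  +wl: 3
  step 8. node 0  ⊔preds=1111  new=1110  stable
  step 9. node 2  ⊔preds=1111  new=0111  old=0110  +wl: 1
  step 10. node 4  ⊔preds=1111  new=1101  old=1100  +wl: 
  step 11. node 3  ⊔preds=1111  new=1101  stable
  step 12. node 1  ⊔preds=1111  new=1111  stable

Least fixpoint reached:
  node 0: 1110
  node 1: 1111
  node 2: 0111
  node 3: 1101
  node 4: 1101
  node 5: 1110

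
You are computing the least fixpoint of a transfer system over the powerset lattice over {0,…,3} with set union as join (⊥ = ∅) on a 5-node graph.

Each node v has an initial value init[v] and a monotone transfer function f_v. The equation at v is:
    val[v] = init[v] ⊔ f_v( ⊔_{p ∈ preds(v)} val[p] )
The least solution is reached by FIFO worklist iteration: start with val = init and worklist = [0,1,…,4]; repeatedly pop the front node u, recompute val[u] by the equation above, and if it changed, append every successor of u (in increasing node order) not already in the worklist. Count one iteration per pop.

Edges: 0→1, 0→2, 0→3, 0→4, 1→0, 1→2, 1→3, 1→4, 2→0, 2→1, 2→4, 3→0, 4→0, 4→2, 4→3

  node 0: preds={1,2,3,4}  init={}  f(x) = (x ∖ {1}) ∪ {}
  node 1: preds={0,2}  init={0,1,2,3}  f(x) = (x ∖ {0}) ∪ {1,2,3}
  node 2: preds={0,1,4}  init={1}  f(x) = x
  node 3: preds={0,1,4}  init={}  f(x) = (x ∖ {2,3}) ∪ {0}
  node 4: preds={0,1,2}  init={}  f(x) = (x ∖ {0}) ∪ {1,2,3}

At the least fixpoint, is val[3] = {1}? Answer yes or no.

Trace (9 dequeues):
  [1] u=0 | in {0,1,2,3} | out {0,2,3} | prev {} | push {}
  [2] u=1 | in {0,1,2,3} | out {0,1,2,3} | ==
  [3] u=2 | in {0,1,2,3} | out {0,1,2,3} | prev {1} | push {0,1}
  [4] u=3 | in {0,1,2,3} | out {0,1} | prev {} | push {}
  [5] u=4 | in {0,1,2,3} | out {1,2,3} | prev {} | push {2,3}
  [6] u=0 | in {0,1,2,3} | out {0,2,3} | ==
  [7] u=1 | in {0,1,2,3} | out {0,1,2,3} | ==
  [8] u=2 | in {0,1,2,3} | out {0,1,2,3} | ==
  [9] u=3 | in {0,1,2,3} | out {0,1} | ==

Converged values:
  [0] {0,2,3}
  [1] {0,1,2,3}
  [2] {0,1,2,3}
  [3] {0,1}
  [4] {1,2,3}

no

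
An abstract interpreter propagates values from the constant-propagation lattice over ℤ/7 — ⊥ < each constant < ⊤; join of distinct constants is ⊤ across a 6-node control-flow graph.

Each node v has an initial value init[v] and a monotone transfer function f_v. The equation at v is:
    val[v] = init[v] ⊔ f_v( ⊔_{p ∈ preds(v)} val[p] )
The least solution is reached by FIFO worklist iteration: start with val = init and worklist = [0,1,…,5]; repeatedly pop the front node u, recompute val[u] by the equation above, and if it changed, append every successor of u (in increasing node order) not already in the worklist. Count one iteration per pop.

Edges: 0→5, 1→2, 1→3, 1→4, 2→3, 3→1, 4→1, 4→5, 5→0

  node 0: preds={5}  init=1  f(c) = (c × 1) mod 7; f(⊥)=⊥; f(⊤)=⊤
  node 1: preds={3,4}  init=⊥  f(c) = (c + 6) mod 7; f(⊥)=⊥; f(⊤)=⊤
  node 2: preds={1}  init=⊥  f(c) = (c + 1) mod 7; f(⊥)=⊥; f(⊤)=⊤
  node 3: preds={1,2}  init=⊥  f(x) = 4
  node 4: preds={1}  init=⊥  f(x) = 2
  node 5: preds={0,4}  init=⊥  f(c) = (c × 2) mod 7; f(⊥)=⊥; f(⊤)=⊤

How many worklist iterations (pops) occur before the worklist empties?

12

Iteration log — 12 steps:
  step 1. node 0  ⊔preds=⊥  new=1  stable
  step 2. node 1  ⊔preds=⊥  new=⊥  stable
  step 3. node 2  ⊔preds=⊥  new=⊥  stable
  step 4. node 3  ⊔preds=⊥  new=4  old=⊥  +wl: 1
  step 5. node 4  ⊔preds=⊥  new=2  old=⊥  +wl: 
  step 6. node 5  ⊔preds=⊤  new=⊤  old=⊥  +wl: 0
  step 7. node 1  ⊔preds=⊤  new=⊤  old=⊥  +wl: 2,3,4
  step 8. node 0  ⊔preds=⊤  new=⊤  old=1  +wl: 5
  step 9. node 2  ⊔preds=⊤  new=⊤  old=⊥  +wl: 
  step 10. node 3  ⊔preds=⊤  new=4  stable
  step 11. node 4  ⊔preds=⊤  new=2  stable
  step 12. node 5  ⊔preds=⊤  new=⊤  stable

Least fixpoint reached:
  node 0: ⊤
  node 1: ⊤
  node 2: ⊤
  node 3: 4
  node 4: 2
  node 5: ⊤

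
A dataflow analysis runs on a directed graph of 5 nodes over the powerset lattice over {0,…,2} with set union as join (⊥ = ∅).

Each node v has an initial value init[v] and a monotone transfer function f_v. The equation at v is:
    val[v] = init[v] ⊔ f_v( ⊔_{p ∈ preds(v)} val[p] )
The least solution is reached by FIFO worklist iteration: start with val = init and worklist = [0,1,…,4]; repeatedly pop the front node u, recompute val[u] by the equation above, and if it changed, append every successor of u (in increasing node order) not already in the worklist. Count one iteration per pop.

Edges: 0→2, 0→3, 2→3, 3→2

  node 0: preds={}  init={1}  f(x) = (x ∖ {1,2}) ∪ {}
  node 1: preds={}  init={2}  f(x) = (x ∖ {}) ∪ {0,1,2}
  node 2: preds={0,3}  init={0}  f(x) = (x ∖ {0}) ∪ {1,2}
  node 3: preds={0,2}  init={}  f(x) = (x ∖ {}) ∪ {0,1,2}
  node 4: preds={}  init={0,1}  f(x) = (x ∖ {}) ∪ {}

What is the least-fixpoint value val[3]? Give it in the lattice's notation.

{0,1,2}

Iteration log — 6 steps:
  step 1. node 0  ⊔preds={}  new={1}  stable
  step 2. node 1  ⊔preds={}  new={0,1,2}  old={2}  +wl: 
  step 3. node 2  ⊔preds={1}  new={0,1,2}  old={0}  +wl: 
  step 4. node 3  ⊔preds={0,1,2}  new={0,1,2}  old={}  +wl: 2
  step 5. node 4  ⊔preds={}  new={0,1}  stable
  step 6. node 2  ⊔preds={0,1,2}  new={0,1,2}  stable

Least fixpoint reached:
  node 0: {1}
  node 1: {0,1,2}
  node 2: {0,1,2}
  node 3: {0,1,2}
  node 4: {0,1}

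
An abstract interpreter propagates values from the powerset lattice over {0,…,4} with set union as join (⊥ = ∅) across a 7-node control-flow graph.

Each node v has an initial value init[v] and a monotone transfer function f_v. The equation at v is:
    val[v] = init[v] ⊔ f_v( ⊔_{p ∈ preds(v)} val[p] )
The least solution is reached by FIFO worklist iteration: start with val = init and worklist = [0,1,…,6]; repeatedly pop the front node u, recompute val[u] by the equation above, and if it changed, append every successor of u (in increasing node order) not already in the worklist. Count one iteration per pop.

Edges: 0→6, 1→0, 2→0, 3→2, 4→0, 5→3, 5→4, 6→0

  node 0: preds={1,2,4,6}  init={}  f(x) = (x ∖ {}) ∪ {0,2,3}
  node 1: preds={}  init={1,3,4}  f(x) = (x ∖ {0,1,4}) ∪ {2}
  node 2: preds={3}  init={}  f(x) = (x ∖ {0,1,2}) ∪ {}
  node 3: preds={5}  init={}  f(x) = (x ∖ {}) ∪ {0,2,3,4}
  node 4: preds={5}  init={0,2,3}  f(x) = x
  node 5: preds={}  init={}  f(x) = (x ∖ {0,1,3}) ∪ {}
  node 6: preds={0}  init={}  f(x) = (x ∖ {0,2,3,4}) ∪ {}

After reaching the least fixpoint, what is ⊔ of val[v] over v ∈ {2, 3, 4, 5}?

{0,2,3,4}

Iteration log — 10 steps:
  step 1. node 0  ⊔preds={0,1,2,3,4}  new={0,1,2,3,4}  old={}  +wl: 
  step 2. node 1  ⊔preds={}  new={1,2,3,4}  old={1,3,4}  +wl: 0
  step 3. node 2  ⊔preds={}  new={}  stable
  step 4. node 3  ⊔preds={}  new={0,2,3,4}  old={}  +wl: 2
  step 5. node 4  ⊔preds={}  new={0,2,3}  stable
  step 6. node 5  ⊔preds={}  new={}  stable
  step 7. node 6  ⊔preds={0,1,2,3,4}  new={1}  old={}  +wl: 
  step 8. node 0  ⊔preds={0,1,2,3,4}  new={0,1,2,3,4}  stable
  step 9. node 2  ⊔preds={0,2,3,4}  new={3,4}  old={}  +wl: 0
  step 10. node 0  ⊔preds={0,1,2,3,4}  new={0,1,2,3,4}  stable

Least fixpoint reached:
  node 0: {0,1,2,3,4}
  node 1: {1,2,3,4}
  node 2: {3,4}
  node 3: {0,2,3,4}
  node 4: {0,2,3}
  node 5: {}
  node 6: {1}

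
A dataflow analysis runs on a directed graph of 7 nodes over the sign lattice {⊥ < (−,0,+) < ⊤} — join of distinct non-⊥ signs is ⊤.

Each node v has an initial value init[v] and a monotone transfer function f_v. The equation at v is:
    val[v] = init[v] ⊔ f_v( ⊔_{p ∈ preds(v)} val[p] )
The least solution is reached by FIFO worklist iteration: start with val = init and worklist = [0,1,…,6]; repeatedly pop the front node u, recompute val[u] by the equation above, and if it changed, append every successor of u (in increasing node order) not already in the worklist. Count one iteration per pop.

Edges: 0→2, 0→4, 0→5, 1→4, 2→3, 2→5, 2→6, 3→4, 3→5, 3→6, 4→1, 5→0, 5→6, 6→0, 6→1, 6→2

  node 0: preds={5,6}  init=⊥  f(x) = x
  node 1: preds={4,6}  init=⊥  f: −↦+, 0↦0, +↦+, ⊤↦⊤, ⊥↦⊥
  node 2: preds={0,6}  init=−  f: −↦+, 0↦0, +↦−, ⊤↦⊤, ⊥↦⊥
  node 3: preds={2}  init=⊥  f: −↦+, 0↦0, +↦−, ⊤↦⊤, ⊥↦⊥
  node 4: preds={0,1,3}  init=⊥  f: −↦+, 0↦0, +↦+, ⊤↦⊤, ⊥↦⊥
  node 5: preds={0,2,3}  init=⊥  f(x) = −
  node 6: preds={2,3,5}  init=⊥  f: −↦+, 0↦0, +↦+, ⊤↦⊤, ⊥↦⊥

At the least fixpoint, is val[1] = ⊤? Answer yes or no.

Worklist (17 pops):
  #1 pop 0: in=⊥ → ⊥ (no change)
  #2 pop 1: in=⊥ → ⊥ (no change)
  #3 pop 2: in=⊥ → − (no change)
  #4 pop 3: in=− → + (was ⊥); enqueue []
  #5 pop 4: in=+ → + (was ⊥); enqueue [1]
  #6 pop 5: in=⊤ → − (was ⊥); enqueue [0]
  #7 pop 6: in=⊤ → ⊤ (was ⊥); enqueue [2]
  #8 pop 1: in=⊤ → ⊤ (was ⊥); enqueue [4]
  #9 pop 0: in=⊤ → ⊤ (was ⊥); enqueue [5]
  #10 pop 2: in=⊤ → ⊤ (was −); enqueue [3,6]
  #11 pop 4: in=⊤ → ⊤ (was +); enqueue [1]
  #12 pop 5: in=⊤ → − (no change)
  #13 pop 3: in=⊤ → ⊤ (was +); enqueue [4,5]
  #14 pop 6: in=⊤ → ⊤ (no change)
  #15 pop 1: in=⊤ → ⊤ (no change)
  #16 pop 4: in=⊤ → ⊤ (no change)
  #17 pop 5: in=⊤ → − (no change)

Fixpoint:
  val[0] = ⊤
  val[1] = ⊤
  val[2] = ⊤
  val[3] = ⊤
  val[4] = ⊤
  val[5] = −
  val[6] = ⊤

yes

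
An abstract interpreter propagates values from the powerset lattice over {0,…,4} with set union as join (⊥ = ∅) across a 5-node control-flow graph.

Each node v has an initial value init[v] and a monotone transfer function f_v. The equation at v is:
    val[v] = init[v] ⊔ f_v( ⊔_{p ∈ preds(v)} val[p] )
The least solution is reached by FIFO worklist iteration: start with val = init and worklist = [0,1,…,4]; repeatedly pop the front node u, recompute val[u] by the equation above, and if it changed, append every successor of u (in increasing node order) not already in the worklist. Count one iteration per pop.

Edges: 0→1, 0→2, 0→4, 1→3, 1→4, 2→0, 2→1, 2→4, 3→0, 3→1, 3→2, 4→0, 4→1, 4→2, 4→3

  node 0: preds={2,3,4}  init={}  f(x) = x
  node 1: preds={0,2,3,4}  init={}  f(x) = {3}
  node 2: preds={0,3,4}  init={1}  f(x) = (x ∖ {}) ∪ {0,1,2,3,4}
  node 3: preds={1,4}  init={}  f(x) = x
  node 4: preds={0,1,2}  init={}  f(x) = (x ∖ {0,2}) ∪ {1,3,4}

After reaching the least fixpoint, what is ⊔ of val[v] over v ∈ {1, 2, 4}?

Worklist (13 pops):
  #1 pop 0: in={1} → {1} (was {}); enqueue []
  #2 pop 1: in={1} → {3} (was {}); enqueue []
  #3 pop 2: in={1} → {0,1,2,3,4} (was {1}); enqueue [0,1]
  #4 pop 3: in={3} → {3} (was {}); enqueue [2]
  #5 pop 4: in={0,1,2,3,4} → {1,3,4} (was {}); enqueue [3]
  #6 pop 0: in={0,1,2,3,4} → {0,1,2,3,4} (was {1}); enqueue [4]
  #7 pop 1: in={0,1,2,3,4} → {3} (no change)
  #8 pop 2: in={0,1,2,3,4} → {0,1,2,3,4} (no change)
  #9 pop 3: in={1,3,4} → {1,3,4} (was {3}); enqueue [0,1,2]
  #10 pop 4: in={0,1,2,3,4} → {1,3,4} (no change)
  #11 pop 0: in={0,1,2,3,4} → {0,1,2,3,4} (no change)
  #12 pop 1: in={0,1,2,3,4} → {3} (no change)
  #13 pop 2: in={0,1,2,3,4} → {0,1,2,3,4} (no change)

Fixpoint:
  val[0] = {0,1,2,3,4}
  val[1] = {3}
  val[2] = {0,1,2,3,4}
  val[3] = {1,3,4}
  val[4] = {1,3,4}

{0,1,2,3,4}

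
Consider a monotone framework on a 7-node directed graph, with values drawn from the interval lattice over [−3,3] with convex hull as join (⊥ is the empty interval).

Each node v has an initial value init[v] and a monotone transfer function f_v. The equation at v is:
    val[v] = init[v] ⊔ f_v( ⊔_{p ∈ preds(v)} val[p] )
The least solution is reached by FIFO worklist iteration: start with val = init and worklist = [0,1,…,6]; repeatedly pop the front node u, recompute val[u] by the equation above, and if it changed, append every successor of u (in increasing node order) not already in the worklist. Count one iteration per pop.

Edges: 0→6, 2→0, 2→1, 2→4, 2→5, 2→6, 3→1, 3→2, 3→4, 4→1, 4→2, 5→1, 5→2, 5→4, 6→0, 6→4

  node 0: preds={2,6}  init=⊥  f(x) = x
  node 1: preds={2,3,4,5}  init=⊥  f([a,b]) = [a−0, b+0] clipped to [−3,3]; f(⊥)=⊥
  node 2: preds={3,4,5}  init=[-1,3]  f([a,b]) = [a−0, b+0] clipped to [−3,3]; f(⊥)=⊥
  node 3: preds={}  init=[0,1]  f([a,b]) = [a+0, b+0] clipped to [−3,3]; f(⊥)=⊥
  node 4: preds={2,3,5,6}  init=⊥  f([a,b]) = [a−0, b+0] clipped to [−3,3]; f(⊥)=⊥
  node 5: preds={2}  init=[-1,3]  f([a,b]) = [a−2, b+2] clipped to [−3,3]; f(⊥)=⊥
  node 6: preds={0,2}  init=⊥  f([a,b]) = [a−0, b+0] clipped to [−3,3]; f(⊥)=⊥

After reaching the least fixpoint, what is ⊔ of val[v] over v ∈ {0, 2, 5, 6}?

[-3,3]

Trace (17 dequeues):
  [1] u=0 | in [-1,3] | out [-1,3] | prev ⊥ | push {}
  [2] u=1 | in [-1,3] | out [-1,3] | prev ⊥ | push {}
  [3] u=2 | in [-1,3] | out [-1,3] | ==
  [4] u=3 | in ⊥ | out [0,1] | ==
  [5] u=4 | in [-1,3] | out [-1,3] | prev ⊥ | push {1,2}
  [6] u=5 | in [-1,3] | out [-3,3] | prev [-1,3] | push {4}
  [7] u=6 | in [-1,3] | out [-1,3] | prev ⊥ | push {0}
  [8] u=1 | in [-3,3] | out [-3,3] | prev [-1,3] | push {}
  [9] u=2 | in [-3,3] | out [-3,3] | prev [-1,3] | push {1,5,6}
  [10] u=4 | in [-3,3] | out [-3,3] | prev [-1,3] | push {2}
  [11] u=0 | in [-3,3] | out [-3,3] | prev [-1,3] | push {}
  [12] u=1 | in [-3,3] | out [-3,3] | ==
  [13] u=5 | in [-3,3] | out [-3,3] | ==
  [14] u=6 | in [-3,3] | out [-3,3] | prev [-1,3] | push {0,4}
  [15] u=2 | in [-3,3] | out [-3,3] | ==
  [16] u=0 | in [-3,3] | out [-3,3] | ==
  [17] u=4 | in [-3,3] | out [-3,3] | ==

Converged values:
  [0] [-3,3]
  [1] [-3,3]
  [2] [-3,3]
  [3] [0,1]
  [4] [-3,3]
  [5] [-3,3]
  [6] [-3,3]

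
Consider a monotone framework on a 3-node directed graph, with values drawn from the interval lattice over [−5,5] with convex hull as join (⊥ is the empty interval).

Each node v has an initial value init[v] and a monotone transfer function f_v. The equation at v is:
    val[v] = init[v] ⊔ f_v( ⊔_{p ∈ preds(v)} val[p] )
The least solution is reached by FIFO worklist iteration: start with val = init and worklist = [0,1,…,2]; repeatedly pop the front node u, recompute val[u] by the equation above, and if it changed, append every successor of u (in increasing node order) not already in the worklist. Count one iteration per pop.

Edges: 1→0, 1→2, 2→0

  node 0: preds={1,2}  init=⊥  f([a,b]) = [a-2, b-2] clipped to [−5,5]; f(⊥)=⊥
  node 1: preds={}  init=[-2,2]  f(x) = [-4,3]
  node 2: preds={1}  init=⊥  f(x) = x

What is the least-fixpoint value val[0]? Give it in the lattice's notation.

[-5,1]

Trace (4 dequeues):
  [1] u=0 | in [-2,2] | out [-4,0] | prev ⊥ | push {}
  [2] u=1 | in ⊥ | out [-4,3] | prev [-2,2] | push {0}
  [3] u=2 | in [-4,3] | out [-4,3] | prev ⊥ | push {}
  [4] u=0 | in [-4,3] | out [-5,1] | prev [-4,0] | push {}

Converged values:
  [0] [-5,1]
  [1] [-4,3]
  [2] [-4,3]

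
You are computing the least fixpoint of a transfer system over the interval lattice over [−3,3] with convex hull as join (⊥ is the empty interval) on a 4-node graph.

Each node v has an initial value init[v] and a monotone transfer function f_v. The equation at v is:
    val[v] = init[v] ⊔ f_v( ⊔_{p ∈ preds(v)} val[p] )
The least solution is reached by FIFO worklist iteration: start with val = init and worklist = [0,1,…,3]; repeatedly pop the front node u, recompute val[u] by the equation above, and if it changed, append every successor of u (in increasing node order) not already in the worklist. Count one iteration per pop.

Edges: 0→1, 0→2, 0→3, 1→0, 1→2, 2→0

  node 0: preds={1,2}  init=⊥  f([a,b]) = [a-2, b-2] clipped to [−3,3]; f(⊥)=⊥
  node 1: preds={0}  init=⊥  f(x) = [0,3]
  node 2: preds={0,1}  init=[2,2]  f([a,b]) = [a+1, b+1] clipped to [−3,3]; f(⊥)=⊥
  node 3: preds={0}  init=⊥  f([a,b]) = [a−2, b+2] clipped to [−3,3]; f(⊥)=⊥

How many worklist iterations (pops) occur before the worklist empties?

Trace (13 dequeues):
  [1] u=0 | in [2,2] | out [0,0] | prev ⊥ | push {}
  [2] u=1 | in [0,0] | out [0,3] | prev ⊥ | push {0}
  [3] u=2 | in [0,3] | out [1,3] | prev [2,2] | push {}
  [4] u=3 | in [0,0] | out [-2,2] | prev ⊥ | push {}
  [5] u=0 | in [0,3] | out [-2,1] | prev [0,0] | push {1,2,3}
  [6] u=1 | in [-2,1] | out [0,3] | ==
  [7] u=2 | in [-2,3] | out [-1,3] | prev [1,3] | push {0}
  [8] u=3 | in [-2,1] | out [-3,3] | prev [-2,2] | push {}
  [9] u=0 | in [-1,3] | out [-3,1] | prev [-2,1] | push {1,2,3}
  [10] u=1 | in [-3,1] | out [0,3] | ==
  [11] u=2 | in [-3,3] | out [-2,3] | prev [-1,3] | push {0}
  [12] u=3 | in [-3,1] | out [-3,3] | ==
  [13] u=0 | in [-2,3] | out [-3,1] | ==

Converged values:
  [0] [-3,1]
  [1] [0,3]
  [2] [-2,3]
  [3] [-3,3]

13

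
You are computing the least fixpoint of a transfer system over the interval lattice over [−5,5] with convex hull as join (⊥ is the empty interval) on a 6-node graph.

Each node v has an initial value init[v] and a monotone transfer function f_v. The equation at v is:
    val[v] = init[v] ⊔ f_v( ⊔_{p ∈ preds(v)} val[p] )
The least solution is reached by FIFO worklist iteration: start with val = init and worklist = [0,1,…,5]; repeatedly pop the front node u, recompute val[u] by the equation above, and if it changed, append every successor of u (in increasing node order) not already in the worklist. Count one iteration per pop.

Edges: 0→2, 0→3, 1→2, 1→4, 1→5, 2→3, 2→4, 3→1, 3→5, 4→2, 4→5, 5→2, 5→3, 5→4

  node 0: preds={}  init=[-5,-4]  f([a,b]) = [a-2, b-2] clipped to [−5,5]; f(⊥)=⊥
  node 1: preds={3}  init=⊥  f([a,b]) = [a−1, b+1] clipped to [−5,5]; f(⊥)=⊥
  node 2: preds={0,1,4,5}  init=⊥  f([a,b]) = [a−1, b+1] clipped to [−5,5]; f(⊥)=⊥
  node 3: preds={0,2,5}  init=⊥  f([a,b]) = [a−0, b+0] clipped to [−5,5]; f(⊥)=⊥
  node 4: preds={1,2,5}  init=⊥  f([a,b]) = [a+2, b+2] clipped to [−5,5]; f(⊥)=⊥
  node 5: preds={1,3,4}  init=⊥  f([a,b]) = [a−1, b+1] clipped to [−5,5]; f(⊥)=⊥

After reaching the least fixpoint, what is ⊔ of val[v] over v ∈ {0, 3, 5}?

[-5,5]

Worklist (21 pops):
  #1 pop 0: in=⊥ → [-5,-4] (no change)
  #2 pop 1: in=⊥ → ⊥ (no change)
  #3 pop 2: in=[-5,-4] → [-5,-3] (was ⊥); enqueue []
  #4 pop 3: in=[-5,-3] → [-5,-3] (was ⊥); enqueue [1]
  #5 pop 4: in=[-5,-3] → [-3,-1] (was ⊥); enqueue [2]
  #6 pop 5: in=[-5,-1] → [-5,0] (was ⊥); enqueue [3,4]
  #7 pop 1: in=[-5,-3] → [-5,-2] (was ⊥); enqueue [5]
  #8 pop 2: in=[-5,0] → [-5,1] (was [-5,-3]); enqueue []
  #9 pop 3: in=[-5,1] → [-5,1] (was [-5,-3]); enqueue [1]
  #10 pop 4: in=[-5,1] → [-3,3] (was [-3,-1]); enqueue [2]
  #11 pop 5: in=[-5,3] → [-5,4] (was [-5,0]); enqueue [3,4]
  #12 pop 1: in=[-5,1] → [-5,2] (was [-5,-2]); enqueue [5]
  #13 pop 2: in=[-5,4] → [-5,5] (was [-5,1]); enqueue []
  #14 pop 3: in=[-5,5] → [-5,5] (was [-5,1]); enqueue [1]
  #15 pop 4: in=[-5,5] → [-3,5] (was [-3,3]); enqueue [2]
  #16 pop 5: in=[-5,5] → [-5,5] (was [-5,4]); enqueue [3,4]
  #17 pop 1: in=[-5,5] → [-5,5] (was [-5,2]); enqueue [5]
  #18 pop 2: in=[-5,5] → [-5,5] (no change)
  #19 pop 3: in=[-5,5] → [-5,5] (no change)
  #20 pop 4: in=[-5,5] → [-3,5] (no change)
  #21 pop 5: in=[-5,5] → [-5,5] (no change)

Fixpoint:
  val[0] = [-5,-4]
  val[1] = [-5,5]
  val[2] = [-5,5]
  val[3] = [-5,5]
  val[4] = [-3,5]
  val[5] = [-5,5]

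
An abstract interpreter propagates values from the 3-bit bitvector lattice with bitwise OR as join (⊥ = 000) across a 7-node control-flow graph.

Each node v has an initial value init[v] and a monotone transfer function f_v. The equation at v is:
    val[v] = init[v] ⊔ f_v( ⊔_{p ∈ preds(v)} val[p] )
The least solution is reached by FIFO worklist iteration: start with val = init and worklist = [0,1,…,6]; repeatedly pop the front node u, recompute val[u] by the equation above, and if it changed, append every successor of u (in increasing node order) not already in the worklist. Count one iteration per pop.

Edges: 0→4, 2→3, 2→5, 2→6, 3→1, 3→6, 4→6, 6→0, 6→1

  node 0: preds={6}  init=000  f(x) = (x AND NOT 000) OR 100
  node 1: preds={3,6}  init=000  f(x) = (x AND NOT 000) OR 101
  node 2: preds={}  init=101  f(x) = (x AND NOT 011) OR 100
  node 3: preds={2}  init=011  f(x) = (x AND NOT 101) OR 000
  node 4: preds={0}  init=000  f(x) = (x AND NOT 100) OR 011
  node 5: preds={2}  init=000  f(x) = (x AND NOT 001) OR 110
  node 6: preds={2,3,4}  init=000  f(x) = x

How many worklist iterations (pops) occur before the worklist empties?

Trace (10 dequeues):
  [1] u=0 | in 000 | out 100 | prev 000 | push {}
  [2] u=1 | in 011 | out 111 | prev 000 | push {}
  [3] u=2 | in 000 | out 101 | ==
  [4] u=3 | in 101 | out 011 | ==
  [5] u=4 | in 100 | out 011 | prev 000 | push {}
  [6] u=5 | in 101 | out 110 | prev 000 | push {}
  [7] u=6 | in 111 | out 111 | prev 000 | push {0,1}
  [8] u=0 | in 111 | out 111 | prev 100 | push {4}
  [9] u=1 | in 111 | out 111 | ==
  [10] u=4 | in 111 | out 011 | ==

Converged values:
  [0] 111
  [1] 111
  [2] 101
  [3] 011
  [4] 011
  [5] 110
  [6] 111

10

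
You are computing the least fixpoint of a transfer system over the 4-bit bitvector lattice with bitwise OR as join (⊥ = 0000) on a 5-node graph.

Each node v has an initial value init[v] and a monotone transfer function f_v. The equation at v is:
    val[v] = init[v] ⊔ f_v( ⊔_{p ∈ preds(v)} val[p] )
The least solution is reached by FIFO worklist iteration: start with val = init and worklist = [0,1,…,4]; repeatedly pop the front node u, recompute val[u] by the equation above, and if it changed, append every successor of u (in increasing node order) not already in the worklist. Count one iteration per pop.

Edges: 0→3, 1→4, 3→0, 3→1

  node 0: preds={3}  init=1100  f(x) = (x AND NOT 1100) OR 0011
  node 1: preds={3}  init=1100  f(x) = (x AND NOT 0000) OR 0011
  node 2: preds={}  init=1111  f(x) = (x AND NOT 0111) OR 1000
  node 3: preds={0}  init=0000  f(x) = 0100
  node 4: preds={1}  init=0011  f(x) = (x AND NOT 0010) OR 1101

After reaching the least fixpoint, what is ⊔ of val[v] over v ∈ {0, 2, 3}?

1111

Worklist (7 pops):
  #1 pop 0: in=0000 → 1111 (was 1100); enqueue []
  #2 pop 1: in=0000 → 1111 (was 1100); enqueue []
  #3 pop 2: in=0000 → 1111 (no change)
  #4 pop 3: in=1111 → 0100 (was 0000); enqueue [0,1]
  #5 pop 4: in=1111 → 1111 (was 0011); enqueue []
  #6 pop 0: in=0100 → 1111 (no change)
  #7 pop 1: in=0100 → 1111 (no change)

Fixpoint:
  val[0] = 1111
  val[1] = 1111
  val[2] = 1111
  val[3] = 0100
  val[4] = 1111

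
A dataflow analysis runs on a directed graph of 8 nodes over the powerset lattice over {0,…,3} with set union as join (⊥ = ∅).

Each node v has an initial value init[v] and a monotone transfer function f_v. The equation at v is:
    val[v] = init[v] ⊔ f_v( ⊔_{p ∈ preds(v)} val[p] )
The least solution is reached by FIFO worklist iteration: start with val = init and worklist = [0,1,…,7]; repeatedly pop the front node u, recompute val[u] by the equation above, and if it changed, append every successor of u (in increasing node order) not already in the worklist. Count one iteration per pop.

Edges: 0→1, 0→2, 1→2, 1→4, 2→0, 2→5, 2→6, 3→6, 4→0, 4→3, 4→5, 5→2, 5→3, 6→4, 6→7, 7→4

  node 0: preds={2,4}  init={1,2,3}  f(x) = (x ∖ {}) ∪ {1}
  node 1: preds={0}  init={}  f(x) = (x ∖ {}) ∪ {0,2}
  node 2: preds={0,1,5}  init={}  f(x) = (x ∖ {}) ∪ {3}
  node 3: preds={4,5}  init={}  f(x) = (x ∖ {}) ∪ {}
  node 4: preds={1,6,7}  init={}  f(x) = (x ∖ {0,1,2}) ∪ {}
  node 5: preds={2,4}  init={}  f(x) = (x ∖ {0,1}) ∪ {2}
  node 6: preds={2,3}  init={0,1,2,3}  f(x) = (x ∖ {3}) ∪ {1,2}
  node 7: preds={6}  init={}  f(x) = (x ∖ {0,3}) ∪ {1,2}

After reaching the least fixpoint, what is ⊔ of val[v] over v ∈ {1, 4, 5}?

Trace (14 dequeues):
  [1] u=0 | in {} | out {1,2,3} | ==
  [2] u=1 | in {1,2,3} | out {0,1,2,3} | prev {} | push {}
  [3] u=2 | in {0,1,2,3} | out {0,1,2,3} | prev {} | push {0}
  [4] u=3 | in {} | out {} | ==
  [5] u=4 | in {0,1,2,3} | out {3} | prev {} | push {3}
  [6] u=5 | in {0,1,2,3} | out {2,3} | prev {} | push {2}
  [7] u=6 | in {0,1,2,3} | out {0,1,2,3} | ==
  [8] u=7 | in {0,1,2,3} | out {1,2} | prev {} | push {4}
  [9] u=0 | in {0,1,2,3} | out {0,1,2,3} | prev {1,2,3} | push {1}
  [10] u=3 | in {2,3} | out {2,3} | prev {} | push {6}
  [11] u=2 | in {0,1,2,3} | out {0,1,2,3} | ==
  [12] u=4 | in {0,1,2,3} | out {3} | ==
  [13] u=1 | in {0,1,2,3} | out {0,1,2,3} | ==
  [14] u=6 | in {0,1,2,3} | out {0,1,2,3} | ==

Converged values:
  [0] {0,1,2,3}
  [1] {0,1,2,3}
  [2] {0,1,2,3}
  [3] {2,3}
  [4] {3}
  [5] {2,3}
  [6] {0,1,2,3}
  [7] {1,2}

{0,1,2,3}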